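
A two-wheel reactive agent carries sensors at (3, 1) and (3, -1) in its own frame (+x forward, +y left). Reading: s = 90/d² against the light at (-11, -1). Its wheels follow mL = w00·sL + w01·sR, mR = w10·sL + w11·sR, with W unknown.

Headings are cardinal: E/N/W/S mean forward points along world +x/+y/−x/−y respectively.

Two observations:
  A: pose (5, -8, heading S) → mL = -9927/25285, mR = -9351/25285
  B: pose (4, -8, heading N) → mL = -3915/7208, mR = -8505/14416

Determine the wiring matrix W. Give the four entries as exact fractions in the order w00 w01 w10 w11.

-1/2 -1 -1 -1/2

obs A: pose=(5,-8,S) → sL=90/389, sR=18/65, mL=-9927/25285, mR=-9351/25285
obs B: pose=(4,-8,N) → sL=45/106, sR=45/136, mL=-3915/7208, mR=-8505/14416
sensor matrix S = [[90/389, 18/65], [45/106, 45/136]]; det S = -747387/18225428
solve [mL_A; mL_B] = S·[w00; w01] and [mR_A; mR_B] = S·[w10; w11]:
  w00 = -1/2, w01 = -1, w10 = -1, w11 = -1/2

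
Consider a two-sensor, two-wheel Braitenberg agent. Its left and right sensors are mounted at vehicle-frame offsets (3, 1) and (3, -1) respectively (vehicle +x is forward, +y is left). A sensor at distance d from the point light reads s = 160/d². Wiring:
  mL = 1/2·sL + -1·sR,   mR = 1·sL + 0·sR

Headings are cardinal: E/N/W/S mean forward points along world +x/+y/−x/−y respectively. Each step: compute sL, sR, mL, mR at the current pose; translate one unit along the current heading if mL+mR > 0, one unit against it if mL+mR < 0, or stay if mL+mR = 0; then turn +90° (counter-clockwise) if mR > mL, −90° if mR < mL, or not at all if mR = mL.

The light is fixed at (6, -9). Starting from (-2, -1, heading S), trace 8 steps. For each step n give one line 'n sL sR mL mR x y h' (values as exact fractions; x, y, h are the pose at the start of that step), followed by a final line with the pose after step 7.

n=0: pose=(-2,-1,S); sL=80/37, sR=80/53; mL=-840/1961, mR=80/37; mL+mR=3400/1961 → advance +1; mR−mL=5080/1961 → turn +1·90°
n=1: pose=(-2,-2,E); sL=160/89, sR=160/61; mL=-9360/5429, mR=160/89; mL+mR=400/5429 → advance +1; mR−mL=19120/5429 → turn +1·90°
n=2: pose=(-1,-2,N); sL=40/41, sR=20/17; mL=-480/697, mR=40/41; mL+mR=200/697 → advance +1; mR−mL=1160/697 → turn +1·90°
n=3: pose=(-1,-1,W); sL=160/149, sR=160/181; mL=-9360/26969, mR=160/149; mL+mR=19600/26969 → advance +1; mR−mL=38320/26969 → turn +1·90°
n=4: pose=(-2,-1,S); sL=80/37, sR=80/53; mL=-840/1961, mR=80/37; mL+mR=3400/1961 → advance +1; mR−mL=5080/1961 → turn +1·90°
n=5: pose=(-2,-2,E); sL=160/89, sR=160/61; mL=-9360/5429, mR=160/89; mL+mR=400/5429 → advance +1; mR−mL=19120/5429 → turn +1·90°
n=6: pose=(-1,-2,N); sL=40/41, sR=20/17; mL=-480/697, mR=40/41; mL+mR=200/697 → advance +1; mR−mL=1160/697 → turn +1·90°
n=7: pose=(-1,-1,W); sL=160/149, sR=160/181; mL=-9360/26969, mR=160/149; mL+mR=19600/26969 → advance +1; mR−mL=38320/26969 → turn +1·90°

0 80/37 80/53 -840/1961 80/37 -2 -1 S
1 160/89 160/61 -9360/5429 160/89 -2 -2 E
2 40/41 20/17 -480/697 40/41 -1 -2 N
3 160/149 160/181 -9360/26969 160/149 -1 -1 W
4 80/37 80/53 -840/1961 80/37 -2 -1 S
5 160/89 160/61 -9360/5429 160/89 -2 -2 E
6 40/41 20/17 -480/697 40/41 -1 -2 N
7 160/149 160/181 -9360/26969 160/149 -1 -1 W
final -2 -1 S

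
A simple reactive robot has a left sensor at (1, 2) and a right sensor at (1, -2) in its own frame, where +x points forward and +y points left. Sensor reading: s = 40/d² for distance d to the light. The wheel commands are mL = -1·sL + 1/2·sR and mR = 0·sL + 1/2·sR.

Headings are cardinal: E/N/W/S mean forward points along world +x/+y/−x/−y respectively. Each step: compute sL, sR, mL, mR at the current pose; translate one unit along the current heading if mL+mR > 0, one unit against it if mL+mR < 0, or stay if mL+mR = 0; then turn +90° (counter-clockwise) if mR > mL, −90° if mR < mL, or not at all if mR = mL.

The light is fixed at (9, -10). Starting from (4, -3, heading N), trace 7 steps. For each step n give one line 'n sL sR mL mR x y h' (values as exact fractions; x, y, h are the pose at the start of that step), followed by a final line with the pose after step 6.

0 40/113 40/73 -660/8249 20/73 4 -3 N
1 5/9 5/17 -125/306 5/34 4 -2 W
2 40/53 8/17 -468/901 4/17 5 -2 S
3 4/13 20/29 14/377 10/29 5 -1 E
4 8/25 40/101 -308/2525 20/101 6 -1 N
5 1/2 1/4 -3/8 1/8 6 0 W
6 40/81 40/97 -2260/7857 20/97 7 0 S
final 7 1 E

n=0: pose=(4,-3,N); sL=40/113, sR=40/73; mL=-660/8249, mR=20/73; mL+mR=1600/8249 → advance +1; mR−mL=40/113 → turn +1·90°
n=1: pose=(4,-2,W); sL=5/9, sR=5/17; mL=-125/306, mR=5/34; mL+mR=-40/153 → advance -1; mR−mL=5/9 → turn +1·90°
n=2: pose=(5,-2,S); sL=40/53, sR=8/17; mL=-468/901, mR=4/17; mL+mR=-256/901 → advance -1; mR−mL=40/53 → turn +1·90°
n=3: pose=(5,-1,E); sL=4/13, sR=20/29; mL=14/377, mR=10/29; mL+mR=144/377 → advance +1; mR−mL=4/13 → turn +1·90°
n=4: pose=(6,-1,N); sL=8/25, sR=40/101; mL=-308/2525, mR=20/101; mL+mR=192/2525 → advance +1; mR−mL=8/25 → turn +1·90°
n=5: pose=(6,0,W); sL=1/2, sR=1/4; mL=-3/8, mR=1/8; mL+mR=-1/4 → advance -1; mR−mL=1/2 → turn +1·90°
n=6: pose=(7,0,S); sL=40/81, sR=40/97; mL=-2260/7857, mR=20/97; mL+mR=-640/7857 → advance -1; mR−mL=40/81 → turn +1·90°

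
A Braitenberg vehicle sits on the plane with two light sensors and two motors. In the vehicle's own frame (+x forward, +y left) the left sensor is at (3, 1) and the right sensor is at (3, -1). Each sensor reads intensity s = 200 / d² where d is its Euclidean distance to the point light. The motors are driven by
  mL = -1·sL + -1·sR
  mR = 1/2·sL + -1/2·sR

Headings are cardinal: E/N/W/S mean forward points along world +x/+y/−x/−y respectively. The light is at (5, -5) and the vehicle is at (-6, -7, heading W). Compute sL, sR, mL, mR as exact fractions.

left sensor world pos  = (-9, -8); dL² = 205
right sensor world pos = (-9, -6); dR² = 197
sL = 200/205 = 40/41
sR = 200/197 = 200/197
mL = -1·sL + -1·sR = -16080/8077
mR = 1/2·sL + -1/2·sR = -160/8077

40/41 200/197 -16080/8077 -160/8077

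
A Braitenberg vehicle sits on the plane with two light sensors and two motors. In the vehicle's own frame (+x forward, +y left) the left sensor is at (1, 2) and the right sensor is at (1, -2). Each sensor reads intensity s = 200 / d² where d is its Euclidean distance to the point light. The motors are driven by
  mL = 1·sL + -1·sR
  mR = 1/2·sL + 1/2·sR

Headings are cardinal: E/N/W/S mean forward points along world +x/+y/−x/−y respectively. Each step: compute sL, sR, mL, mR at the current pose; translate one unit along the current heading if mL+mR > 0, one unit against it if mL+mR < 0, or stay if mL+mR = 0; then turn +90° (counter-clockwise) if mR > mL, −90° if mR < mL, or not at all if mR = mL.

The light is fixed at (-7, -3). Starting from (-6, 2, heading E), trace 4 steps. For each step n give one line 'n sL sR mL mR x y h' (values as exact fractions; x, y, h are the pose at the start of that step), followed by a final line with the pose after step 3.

n=0: pose=(-6,2,E); sL=200/53, sR=200/13; mL=-8000/689, mR=6600/689; mL+mR=-1400/689 → advance -1; mR−mL=14600/689 → turn +1·90°
n=1: pose=(-7,2,N); sL=5, sR=5; mL=0, mR=5; mL+mR=5 → advance +1; mR−mL=5 → turn +1·90°
n=2: pose=(-7,3,W); sL=200/17, sR=40/13; mL=1920/221, mR=1640/221; mL+mR=3560/221 → advance +1; mR−mL=-280/221 → turn -1·90°
n=3: pose=(-8,3,N); sL=100/29, sR=4; mL=-16/29, mR=108/29; mL+mR=92/29 → advance +1; mR−mL=124/29 → turn +1·90°

0 200/53 200/13 -8000/689 6600/689 -6 2 E
1 5 5 0 5 -7 2 N
2 200/17 40/13 1920/221 1640/221 -7 3 W
3 100/29 4 -16/29 108/29 -8 3 N
final -8 4 W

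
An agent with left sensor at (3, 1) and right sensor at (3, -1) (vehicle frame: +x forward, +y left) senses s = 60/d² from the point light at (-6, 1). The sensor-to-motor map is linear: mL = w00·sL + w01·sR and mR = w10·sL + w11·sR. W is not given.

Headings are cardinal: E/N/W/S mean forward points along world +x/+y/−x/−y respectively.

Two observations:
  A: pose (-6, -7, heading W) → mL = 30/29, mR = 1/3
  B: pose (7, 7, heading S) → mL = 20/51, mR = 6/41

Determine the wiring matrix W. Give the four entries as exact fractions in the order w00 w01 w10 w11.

obs A: pose=(-6,-7,W) → sL=2/3, sR=30/29, mL=30/29, mR=1/3
obs B: pose=(7,7,S) → sL=12/41, sR=20/51, mL=20/51, mR=6/41
sensor matrix S = [[2/3, 30/29], [12/41, 20/51]]; det S = -7520/181917
solve [mL_A; mL_B] = S·[w00; w01] and [mR_A; mR_B] = S·[w10; w11]:
  w00 = 0, w01 = 1, w10 = 1/2, w11 = 0

0 1 1/2 0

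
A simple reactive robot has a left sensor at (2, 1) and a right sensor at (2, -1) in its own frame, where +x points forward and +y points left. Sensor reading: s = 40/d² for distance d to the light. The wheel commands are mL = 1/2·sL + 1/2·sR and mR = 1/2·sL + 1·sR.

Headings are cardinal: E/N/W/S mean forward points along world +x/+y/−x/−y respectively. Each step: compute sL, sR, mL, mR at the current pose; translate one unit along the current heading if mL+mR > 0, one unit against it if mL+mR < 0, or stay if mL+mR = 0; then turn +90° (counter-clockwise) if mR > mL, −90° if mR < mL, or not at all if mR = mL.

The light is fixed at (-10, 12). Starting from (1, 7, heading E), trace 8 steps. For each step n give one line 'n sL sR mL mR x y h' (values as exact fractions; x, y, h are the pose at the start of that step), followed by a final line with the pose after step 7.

n=0: pose=(1,7,E); sL=8/37, sR=8/41; mL=312/1517, mR=460/1517; mL+mR=772/1517 → advance +1; mR−mL=4/41 → turn +1·90°
n=1: pose=(2,7,N); sL=4/13, sR=20/89; mL=308/1157, mR=438/1157; mL+mR=746/1157 → advance +1; mR−mL=10/89 → turn +1·90°
n=2: pose=(2,8,W); sL=8/25, sR=40/109; mL=936/2725, mR=1436/2725; mL+mR=2372/2725 → advance +1; mR−mL=20/109 → turn +1·90°
n=3: pose=(1,8,S); sL=2/9, sR=5/17; mL=79/306, mR=62/153; mL+mR=203/306 → advance +1; mR−mL=5/34 → turn +1·90°
n=4: pose=(1,7,E); sL=8/37, sR=8/41; mL=312/1517, mR=460/1517; mL+mR=772/1517 → advance +1; mR−mL=4/41 → turn +1·90°
n=5: pose=(2,7,N); sL=4/13, sR=20/89; mL=308/1157, mR=438/1157; mL+mR=746/1157 → advance +1; mR−mL=10/89 → turn +1·90°
n=6: pose=(2,8,W); sL=8/25, sR=40/109; mL=936/2725, mR=1436/2725; mL+mR=2372/2725 → advance +1; mR−mL=20/109 → turn +1·90°
n=7: pose=(1,8,S); sL=2/9, sR=5/17; mL=79/306, mR=62/153; mL+mR=203/306 → advance +1; mR−mL=5/34 → turn +1·90°

0 8/37 8/41 312/1517 460/1517 1 7 E
1 4/13 20/89 308/1157 438/1157 2 7 N
2 8/25 40/109 936/2725 1436/2725 2 8 W
3 2/9 5/17 79/306 62/153 1 8 S
4 8/37 8/41 312/1517 460/1517 1 7 E
5 4/13 20/89 308/1157 438/1157 2 7 N
6 8/25 40/109 936/2725 1436/2725 2 8 W
7 2/9 5/17 79/306 62/153 1 8 S
final 1 7 E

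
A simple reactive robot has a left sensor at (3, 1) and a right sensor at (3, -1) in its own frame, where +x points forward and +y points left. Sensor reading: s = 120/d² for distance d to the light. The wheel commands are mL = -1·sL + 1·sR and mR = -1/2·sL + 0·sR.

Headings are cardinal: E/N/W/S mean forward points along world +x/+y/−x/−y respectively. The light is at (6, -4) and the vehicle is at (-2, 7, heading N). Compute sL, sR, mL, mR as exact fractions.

120/277 24/49 768/13573 -60/277

left sensor world pos  = (-3, 10); dL² = 277
right sensor world pos = (-1, 10); dR² = 245
sL = 120/277 = 120/277
sR = 120/245 = 24/49
mL = -1·sL + 1·sR = 768/13573
mR = -1/2·sL + 0·sR = -60/277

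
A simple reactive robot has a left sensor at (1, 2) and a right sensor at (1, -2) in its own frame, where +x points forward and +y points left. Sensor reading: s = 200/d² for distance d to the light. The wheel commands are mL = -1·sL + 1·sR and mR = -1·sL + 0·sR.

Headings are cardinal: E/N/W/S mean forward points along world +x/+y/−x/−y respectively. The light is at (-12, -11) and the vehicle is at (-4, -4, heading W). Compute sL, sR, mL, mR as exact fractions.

100/37 20/13 -560/481 -100/37

left sensor world pos  = (-5, -6); dL² = 74
right sensor world pos = (-5, -2); dR² = 130
sL = 200/74 = 100/37
sR = 200/130 = 20/13
mL = -1·sL + 1·sR = -560/481
mR = -1·sL + 0·sR = -100/37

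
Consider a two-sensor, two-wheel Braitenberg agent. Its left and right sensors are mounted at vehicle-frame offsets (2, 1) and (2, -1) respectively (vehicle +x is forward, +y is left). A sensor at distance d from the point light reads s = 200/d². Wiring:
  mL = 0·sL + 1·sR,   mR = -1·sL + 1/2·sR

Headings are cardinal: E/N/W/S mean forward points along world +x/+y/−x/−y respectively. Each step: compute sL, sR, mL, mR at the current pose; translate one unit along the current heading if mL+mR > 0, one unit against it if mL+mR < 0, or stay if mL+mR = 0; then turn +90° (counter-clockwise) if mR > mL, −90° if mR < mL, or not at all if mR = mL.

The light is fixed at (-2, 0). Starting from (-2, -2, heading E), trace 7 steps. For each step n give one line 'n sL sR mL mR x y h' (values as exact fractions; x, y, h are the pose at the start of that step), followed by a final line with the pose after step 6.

n=0: pose=(-2,-2,E); sL=40, sR=200/13; mL=200/13, mR=-420/13; mL+mR=-220/13 → advance -1; mR−mL=-620/13 → turn -1·90°
n=1: pose=(-3,-2,S); sL=25/2, sR=10; mL=10, mR=-15/2; mL+mR=5/2 → advance +1; mR−mL=-35/2 → turn -1·90°
n=2: pose=(-3,-3,W); sL=8, sR=200/13; mL=200/13, mR=-4/13; mL+mR=196/13 → advance +1; mR−mL=-204/13 → turn -1·90°
n=3: pose=(-4,-3,N); sL=20, sR=100; mL=100, mR=30; mL+mR=130 → advance +1; mR−mL=-70 → turn -1·90°
n=4: pose=(-4,-2,E); sL=200, sR=200/9; mL=200/9, mR=-1700/9; mL+mR=-500/3 → advance -1; mR−mL=-1900/9 → turn -1·90°
n=5: pose=(-5,-2,S); sL=10, sR=25/4; mL=25/4, mR=-55/8; mL+mR=-5/8 → advance -1; mR−mL=-105/8 → turn -1·90°
n=6: pose=(-5,-1,W); sL=200/29, sR=8; mL=8, mR=-84/29; mL+mR=148/29 → advance +1; mR−mL=-316/29 → turn -1·90°

0 40 200/13 200/13 -420/13 -2 -2 E
1 25/2 10 10 -15/2 -3 -2 S
2 8 200/13 200/13 -4/13 -3 -3 W
3 20 100 100 30 -4 -3 N
4 200 200/9 200/9 -1700/9 -4 -2 E
5 10 25/4 25/4 -55/8 -5 -2 S
6 200/29 8 8 -84/29 -5 -1 W
final -6 -1 N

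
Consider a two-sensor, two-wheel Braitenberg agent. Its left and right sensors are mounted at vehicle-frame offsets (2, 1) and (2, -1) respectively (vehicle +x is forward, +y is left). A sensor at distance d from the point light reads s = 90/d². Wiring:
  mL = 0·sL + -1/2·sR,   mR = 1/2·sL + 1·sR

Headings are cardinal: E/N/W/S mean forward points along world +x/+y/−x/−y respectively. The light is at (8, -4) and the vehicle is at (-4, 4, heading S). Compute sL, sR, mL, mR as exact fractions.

left sensor world pos  = (-3, 2); dL² = 157
right sensor world pos = (-5, 2); dR² = 205
sL = 90/157 = 90/157
sR = 90/205 = 18/41
mL = 0·sL + -1/2·sR = -9/41
mR = 1/2·sL + 1·sR = 4671/6437

90/157 18/41 -9/41 4671/6437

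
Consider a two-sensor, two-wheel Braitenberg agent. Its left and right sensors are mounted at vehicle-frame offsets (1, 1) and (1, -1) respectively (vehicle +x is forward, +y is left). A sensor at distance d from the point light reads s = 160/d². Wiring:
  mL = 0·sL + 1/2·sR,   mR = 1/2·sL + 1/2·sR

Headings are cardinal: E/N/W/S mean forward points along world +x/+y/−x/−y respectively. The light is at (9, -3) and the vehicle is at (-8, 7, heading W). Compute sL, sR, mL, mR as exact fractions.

32/81 32/89 16/89 2720/7209

left sensor world pos  = (-9, 6); dL² = 405
right sensor world pos = (-9, 8); dR² = 445
sL = 160/405 = 32/81
sR = 160/445 = 32/89
mL = 0·sL + 1/2·sR = 16/89
mR = 1/2·sL + 1/2·sR = 2720/7209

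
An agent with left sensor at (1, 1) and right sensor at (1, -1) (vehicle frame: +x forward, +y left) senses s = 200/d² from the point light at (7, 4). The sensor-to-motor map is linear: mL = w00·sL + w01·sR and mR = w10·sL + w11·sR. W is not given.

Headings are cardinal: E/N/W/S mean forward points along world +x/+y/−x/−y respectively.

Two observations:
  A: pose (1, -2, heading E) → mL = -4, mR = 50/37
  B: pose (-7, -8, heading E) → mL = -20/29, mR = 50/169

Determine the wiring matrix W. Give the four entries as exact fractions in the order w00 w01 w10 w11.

obs A: pose=(1,-2,E) → sL=4, sR=100/37, mL=-4, mR=50/37
obs B: pose=(-7,-8,E) → sL=20/29, sR=100/169, mL=-20/29, mR=50/169
sensor matrix S = [[4, 100/37], [20/29, 100/169]]; det S = 91200/181337
solve [mL_A; mL_B] = S·[w00; w01] and [mR_A; mR_B] = S·[w10; w11]:
  w00 = -1, w01 = 0, w10 = 0, w11 = 1/2

-1 0 0 1/2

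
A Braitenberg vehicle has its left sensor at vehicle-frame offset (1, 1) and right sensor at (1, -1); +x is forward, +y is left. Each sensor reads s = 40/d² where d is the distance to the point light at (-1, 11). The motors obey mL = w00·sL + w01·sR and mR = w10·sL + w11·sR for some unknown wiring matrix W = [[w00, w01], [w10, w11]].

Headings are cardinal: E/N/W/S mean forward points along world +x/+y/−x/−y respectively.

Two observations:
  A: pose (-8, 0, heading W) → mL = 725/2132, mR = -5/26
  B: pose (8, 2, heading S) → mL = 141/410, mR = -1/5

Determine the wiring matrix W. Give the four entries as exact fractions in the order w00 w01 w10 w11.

1/2 1 -1 0

obs A: pose=(-8,0,W) → sL=5/26, sR=10/41, mL=725/2132, mR=-5/26
obs B: pose=(8,2,S) → sL=1/5, sR=10/41, mL=141/410, mR=-1/5
sensor matrix S = [[5/26, 10/41], [1/5, 10/41]]; det S = -1/533
solve [mL_A; mL_B] = S·[w00; w01] and [mR_A; mR_B] = S·[w10; w11]:
  w00 = 1/2, w01 = 1, w10 = -1, w11 = 0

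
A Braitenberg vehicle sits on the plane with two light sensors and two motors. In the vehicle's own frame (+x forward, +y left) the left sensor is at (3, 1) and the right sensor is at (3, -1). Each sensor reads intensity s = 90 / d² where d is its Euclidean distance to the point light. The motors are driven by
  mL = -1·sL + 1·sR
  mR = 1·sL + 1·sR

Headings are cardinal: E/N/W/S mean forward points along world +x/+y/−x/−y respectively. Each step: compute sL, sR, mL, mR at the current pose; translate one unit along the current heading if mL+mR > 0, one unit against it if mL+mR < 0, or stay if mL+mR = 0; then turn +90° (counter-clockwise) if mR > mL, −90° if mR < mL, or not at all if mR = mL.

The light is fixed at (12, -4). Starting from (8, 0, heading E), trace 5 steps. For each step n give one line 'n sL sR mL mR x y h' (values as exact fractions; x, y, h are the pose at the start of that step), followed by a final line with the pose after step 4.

n=0: pose=(8,0,E); sL=45/13, sR=9; mL=72/13, mR=162/13; mL+mR=18 → advance +1; mR−mL=90/13 → turn +1·90°
n=1: pose=(9,0,N); sL=18/13, sR=90/53; mL=216/689, mR=2124/689; mL+mR=180/53 → advance +1; mR−mL=36/13 → turn +1·90°
n=2: pose=(9,1,W); sL=45/26, sR=5/4; mL=-25/52, mR=155/52; mL+mR=5/2 → advance +1; mR−mL=45/13 → turn +1·90°
n=3: pose=(8,1,S); sL=90/13, sR=90/29; mL=-1440/377, mR=3780/377; mL+mR=180/29 → advance +1; mR−mL=180/13 → turn +1·90°
n=4: pose=(8,0,E); sL=45/13, sR=9; mL=72/13, mR=162/13; mL+mR=18 → advance +1; mR−mL=90/13 → turn +1·90°

0 45/13 9 72/13 162/13 8 0 E
1 18/13 90/53 216/689 2124/689 9 0 N
2 45/26 5/4 -25/52 155/52 9 1 W
3 90/13 90/29 -1440/377 3780/377 8 1 S
4 45/13 9 72/13 162/13 8 0 E
final 9 0 N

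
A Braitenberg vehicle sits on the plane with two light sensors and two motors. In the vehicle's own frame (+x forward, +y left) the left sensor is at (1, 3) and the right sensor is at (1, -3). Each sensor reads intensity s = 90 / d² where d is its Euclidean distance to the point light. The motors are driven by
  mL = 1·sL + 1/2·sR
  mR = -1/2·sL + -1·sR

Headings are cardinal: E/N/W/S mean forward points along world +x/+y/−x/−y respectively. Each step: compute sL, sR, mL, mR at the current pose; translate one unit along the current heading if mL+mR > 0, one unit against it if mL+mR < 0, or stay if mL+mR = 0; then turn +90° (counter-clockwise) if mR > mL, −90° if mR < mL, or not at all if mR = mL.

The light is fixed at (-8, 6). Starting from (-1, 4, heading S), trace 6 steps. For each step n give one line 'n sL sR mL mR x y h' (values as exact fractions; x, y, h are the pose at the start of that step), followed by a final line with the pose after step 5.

0 90/109 18/5 1431/545 -2187/545 -1 4 S
1 45/26 9/4 297/104 -81/26 -1 5 W
2 18/5 90/121 2403/605 -1539/605 0 5 N
3 1 1 3/2 -3/2 0 6 E
4 45/61 45/13 3915/1586 -6075/1586 0 6 S
5 90/53 18/13 1647/689 -1539/689 0 7 W
final -1 7 N

n=0: pose=(-1,4,S); sL=90/109, sR=18/5; mL=1431/545, mR=-2187/545; mL+mR=-756/545 → advance -1; mR−mL=-3618/545 → turn -1·90°
n=1: pose=(-1,5,W); sL=45/26, sR=9/4; mL=297/104, mR=-81/26; mL+mR=-27/104 → advance -1; mR−mL=-621/104 → turn -1·90°
n=2: pose=(0,5,N); sL=18/5, sR=90/121; mL=2403/605, mR=-1539/605; mL+mR=864/605 → advance +1; mR−mL=-3942/605 → turn -1·90°
n=3: pose=(0,6,E); sL=1, sR=1; mL=3/2, mR=-3/2; mL+mR=0 → advance +0; mR−mL=-3 → turn -1·90°
n=4: pose=(0,6,S); sL=45/61, sR=45/13; mL=3915/1586, mR=-6075/1586; mL+mR=-1080/793 → advance -1; mR−mL=-4995/793 → turn -1·90°
n=5: pose=(0,7,W); sL=90/53, sR=18/13; mL=1647/689, mR=-1539/689; mL+mR=108/689 → advance +1; mR−mL=-3186/689 → turn -1·90°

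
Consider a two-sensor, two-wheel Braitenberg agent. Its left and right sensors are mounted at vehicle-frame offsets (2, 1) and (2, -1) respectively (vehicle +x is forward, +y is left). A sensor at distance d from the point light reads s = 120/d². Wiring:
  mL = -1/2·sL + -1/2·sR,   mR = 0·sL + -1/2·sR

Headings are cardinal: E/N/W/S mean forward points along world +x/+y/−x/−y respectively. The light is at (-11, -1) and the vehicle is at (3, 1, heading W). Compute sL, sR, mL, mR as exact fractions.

left sensor world pos  = (1, 0); dL² = 145
right sensor world pos = (1, 2); dR² = 153
sL = 120/145 = 24/29
sR = 120/153 = 40/51
mL = -1/2·sL + -1/2·sR = -1192/1479
mR = 0·sL + -1/2·sR = -20/51

24/29 40/51 -1192/1479 -20/51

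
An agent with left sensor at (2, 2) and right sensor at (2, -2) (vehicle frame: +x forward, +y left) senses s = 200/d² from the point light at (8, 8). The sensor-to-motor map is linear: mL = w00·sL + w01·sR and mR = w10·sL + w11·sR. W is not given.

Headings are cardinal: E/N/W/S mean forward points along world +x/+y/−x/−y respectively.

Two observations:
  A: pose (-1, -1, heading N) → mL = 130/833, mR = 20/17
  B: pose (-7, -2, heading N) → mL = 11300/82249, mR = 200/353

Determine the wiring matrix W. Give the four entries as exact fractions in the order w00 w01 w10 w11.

1 -1/2 1 0

obs A: pose=(-1,-1,N) → sL=20/17, sR=100/49, mL=130/833, mR=20/17
obs B: pose=(-7,-2,N) → sL=200/353, sR=200/233, mL=11300/82249, mR=200/353
sensor matrix S = [[20/17, 100/49], [200/353, 200/233]]; det S = -10032000/68513417
solve [mL_A; mL_B] = S·[w00; w01] and [mR_A; mR_B] = S·[w10; w11]:
  w00 = 1, w01 = -1/2, w10 = 1, w11 = 0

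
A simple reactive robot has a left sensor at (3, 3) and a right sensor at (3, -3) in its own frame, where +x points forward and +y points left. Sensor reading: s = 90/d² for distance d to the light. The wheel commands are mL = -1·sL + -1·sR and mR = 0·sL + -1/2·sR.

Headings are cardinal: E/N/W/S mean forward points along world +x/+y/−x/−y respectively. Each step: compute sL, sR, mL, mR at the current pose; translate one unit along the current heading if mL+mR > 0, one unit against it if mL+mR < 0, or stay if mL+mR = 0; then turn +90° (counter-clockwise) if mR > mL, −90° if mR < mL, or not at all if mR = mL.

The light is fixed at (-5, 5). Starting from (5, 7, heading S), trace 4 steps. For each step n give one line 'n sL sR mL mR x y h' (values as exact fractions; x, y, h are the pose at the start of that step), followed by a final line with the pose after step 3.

0 9/17 9/5 -198/85 -9/10 5 7 S
1 18/41 90/169 -6732/6929 -45/169 5 8 E
2 5/4 1/2 -7/4 -1/4 4 8 N
3 90/37 90/61 -8820/2257 -45/61 4 7 W
final 5 7 S

n=0: pose=(5,7,S); sL=9/17, sR=9/5; mL=-198/85, mR=-9/10; mL+mR=-549/170 → advance -1; mR−mL=243/170 → turn +1·90°
n=1: pose=(5,8,E); sL=18/41, sR=90/169; mL=-6732/6929, mR=-45/169; mL+mR=-8577/6929 → advance -1; mR−mL=4887/6929 → turn +1·90°
n=2: pose=(4,8,N); sL=5/4, sR=1/2; mL=-7/4, mR=-1/4; mL+mR=-2 → advance -1; mR−mL=3/2 → turn +1·90°
n=3: pose=(4,7,W); sL=90/37, sR=90/61; mL=-8820/2257, mR=-45/61; mL+mR=-10485/2257 → advance -1; mR−mL=7155/2257 → turn +1·90°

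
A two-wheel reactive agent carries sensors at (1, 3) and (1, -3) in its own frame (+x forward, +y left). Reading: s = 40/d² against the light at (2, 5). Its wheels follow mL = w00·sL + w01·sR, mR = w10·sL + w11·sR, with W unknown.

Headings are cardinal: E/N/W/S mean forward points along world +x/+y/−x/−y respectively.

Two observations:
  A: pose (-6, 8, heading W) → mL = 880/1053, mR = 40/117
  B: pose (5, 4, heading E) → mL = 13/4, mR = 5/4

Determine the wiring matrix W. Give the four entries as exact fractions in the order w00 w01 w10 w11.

1 1 0 1

obs A: pose=(-6,8,W) → sL=40/81, sR=40/117, mL=880/1053, mR=40/117
obs B: pose=(5,4,E) → sL=2, sR=5/4, mL=13/4, mR=5/4
sensor matrix S = [[40/81, 40/117], [2, 5/4]]; det S = -70/1053
solve [mL_A; mL_B] = S·[w00; w01] and [mR_A; mR_B] = S·[w10; w11]:
  w00 = 1, w01 = 1, w10 = 0, w11 = 1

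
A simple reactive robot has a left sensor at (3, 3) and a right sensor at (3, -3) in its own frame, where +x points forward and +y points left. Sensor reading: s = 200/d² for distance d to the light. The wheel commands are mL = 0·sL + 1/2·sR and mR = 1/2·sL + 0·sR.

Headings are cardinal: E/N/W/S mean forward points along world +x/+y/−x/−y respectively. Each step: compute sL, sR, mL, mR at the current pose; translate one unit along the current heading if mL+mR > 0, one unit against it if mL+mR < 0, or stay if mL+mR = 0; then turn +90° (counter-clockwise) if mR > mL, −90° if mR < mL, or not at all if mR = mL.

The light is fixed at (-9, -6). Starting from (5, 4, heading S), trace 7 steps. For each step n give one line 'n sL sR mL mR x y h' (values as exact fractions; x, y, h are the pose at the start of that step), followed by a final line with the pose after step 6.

0 100/169 20/17 10/17 50/169 5 4 S
1 200/157 40/53 20/53 100/157 5 3 W
2 50/73 25/17 25/34 25/73 4 3 S
3 8/5 200/221 100/221 4/5 4 2 W
4 4/5 100/53 50/53 2/5 3 2 S
5 200/97 200/181 100/181 100/97 3 1 W
6 50/53 5/2 5/4 25/53 2 1 S
final 2 0 W

n=0: pose=(5,4,S); sL=100/169, sR=20/17; mL=10/17, mR=50/169; mL+mR=2540/2873 → advance +1; mR−mL=-840/2873 → turn -1·90°
n=1: pose=(5,3,W); sL=200/157, sR=40/53; mL=20/53, mR=100/157; mL+mR=8440/8321 → advance +1; mR−mL=2160/8321 → turn +1·90°
n=2: pose=(4,3,S); sL=50/73, sR=25/17; mL=25/34, mR=25/73; mL+mR=2675/2482 → advance +1; mR−mL=-975/2482 → turn -1·90°
n=3: pose=(4,2,W); sL=8/5, sR=200/221; mL=100/221, mR=4/5; mL+mR=1384/1105 → advance +1; mR−mL=384/1105 → turn +1·90°
n=4: pose=(3,2,S); sL=4/5, sR=100/53; mL=50/53, mR=2/5; mL+mR=356/265 → advance +1; mR−mL=-144/265 → turn -1·90°
n=5: pose=(3,1,W); sL=200/97, sR=200/181; mL=100/181, mR=100/97; mL+mR=27800/17557 → advance +1; mR−mL=8400/17557 → turn +1·90°
n=6: pose=(2,1,S); sL=50/53, sR=5/2; mL=5/4, mR=25/53; mL+mR=365/212 → advance +1; mR−mL=-165/212 → turn -1·90°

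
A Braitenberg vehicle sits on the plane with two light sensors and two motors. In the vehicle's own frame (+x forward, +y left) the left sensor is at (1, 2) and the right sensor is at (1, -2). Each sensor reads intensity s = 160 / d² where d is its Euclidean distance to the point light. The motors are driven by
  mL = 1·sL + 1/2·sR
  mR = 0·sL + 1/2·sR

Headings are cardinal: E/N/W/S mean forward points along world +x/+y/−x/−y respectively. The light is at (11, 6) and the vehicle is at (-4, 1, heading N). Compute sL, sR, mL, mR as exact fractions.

left sensor world pos  = (-6, 2); dL² = 305
right sensor world pos = (-2, 2); dR² = 185
sL = 160/305 = 32/61
sR = 160/185 = 32/37
mL = 1·sL + 1/2·sR = 2160/2257
mR = 0·sL + 1/2·sR = 16/37

32/61 32/37 2160/2257 16/37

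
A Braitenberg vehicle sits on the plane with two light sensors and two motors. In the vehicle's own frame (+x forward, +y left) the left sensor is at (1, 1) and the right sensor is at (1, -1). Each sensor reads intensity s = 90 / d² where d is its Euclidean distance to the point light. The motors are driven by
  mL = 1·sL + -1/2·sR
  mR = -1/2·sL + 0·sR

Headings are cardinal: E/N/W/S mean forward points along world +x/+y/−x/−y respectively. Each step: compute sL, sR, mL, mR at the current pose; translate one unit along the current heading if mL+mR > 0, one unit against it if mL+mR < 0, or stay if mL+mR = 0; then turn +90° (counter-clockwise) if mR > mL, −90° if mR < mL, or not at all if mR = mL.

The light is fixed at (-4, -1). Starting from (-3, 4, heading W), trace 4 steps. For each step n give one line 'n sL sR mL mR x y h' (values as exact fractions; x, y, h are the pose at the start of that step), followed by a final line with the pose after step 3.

0 45/8 5/2 35/8 -45/16 -3 4 W
1 90/37 90/37 45/37 -45/37 -4 4 N
2 90/37 90/17 -135/629 -45/37 -4 4 E
3 45/8 9/2 27/8 -45/16 -5 4 S
final -5 3 W

n=0: pose=(-3,4,W); sL=45/8, sR=5/2; mL=35/8, mR=-45/16; mL+mR=25/16 → advance +1; mR−mL=-115/16 → turn -1·90°
n=1: pose=(-4,4,N); sL=90/37, sR=90/37; mL=45/37, mR=-45/37; mL+mR=0 → advance +0; mR−mL=-90/37 → turn -1·90°
n=2: pose=(-4,4,E); sL=90/37, sR=90/17; mL=-135/629, mR=-45/37; mL+mR=-900/629 → advance -1; mR−mL=-630/629 → turn -1·90°
n=3: pose=(-5,4,S); sL=45/8, sR=9/2; mL=27/8, mR=-45/16; mL+mR=9/16 → advance +1; mR−mL=-99/16 → turn -1·90°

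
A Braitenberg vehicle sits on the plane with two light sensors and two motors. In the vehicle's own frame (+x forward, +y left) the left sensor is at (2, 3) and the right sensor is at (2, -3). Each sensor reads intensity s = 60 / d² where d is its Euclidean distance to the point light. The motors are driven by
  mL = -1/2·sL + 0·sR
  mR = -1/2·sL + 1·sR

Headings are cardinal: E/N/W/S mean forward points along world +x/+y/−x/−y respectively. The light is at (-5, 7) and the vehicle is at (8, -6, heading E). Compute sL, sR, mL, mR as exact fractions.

left sensor world pos  = (10, -3); dL² = 325
right sensor world pos = (10, -9); dR² = 481
sL = 60/325 = 12/65
sR = 60/481 = 60/481
mL = -1/2·sL + 0·sR = -6/65
mR = -1/2·sL + 1·sR = 6/185

12/65 60/481 -6/65 6/185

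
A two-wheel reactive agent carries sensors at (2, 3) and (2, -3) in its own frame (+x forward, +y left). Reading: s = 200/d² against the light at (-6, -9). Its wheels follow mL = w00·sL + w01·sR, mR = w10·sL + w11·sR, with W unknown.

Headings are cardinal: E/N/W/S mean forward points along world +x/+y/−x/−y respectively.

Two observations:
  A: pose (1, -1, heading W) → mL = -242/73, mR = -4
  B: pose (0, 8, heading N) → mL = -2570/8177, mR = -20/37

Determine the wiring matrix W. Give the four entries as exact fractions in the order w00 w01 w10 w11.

-1 1/2 -1 0

obs A: pose=(1,-1,W) → sL=4, sR=100/73, mL=-242/73, mR=-4
obs B: pose=(0,8,N) → sL=20/37, sR=100/221, mL=-2570/8177, mR=-20/37
sensor matrix S = [[4, 100/73], [20/37, 100/221]]; det S = 638400/596921
solve [mL_A; mL_B] = S·[w00; w01] and [mR_A; mR_B] = S·[w10; w11]:
  w00 = -1, w01 = 1/2, w10 = -1, w11 = 0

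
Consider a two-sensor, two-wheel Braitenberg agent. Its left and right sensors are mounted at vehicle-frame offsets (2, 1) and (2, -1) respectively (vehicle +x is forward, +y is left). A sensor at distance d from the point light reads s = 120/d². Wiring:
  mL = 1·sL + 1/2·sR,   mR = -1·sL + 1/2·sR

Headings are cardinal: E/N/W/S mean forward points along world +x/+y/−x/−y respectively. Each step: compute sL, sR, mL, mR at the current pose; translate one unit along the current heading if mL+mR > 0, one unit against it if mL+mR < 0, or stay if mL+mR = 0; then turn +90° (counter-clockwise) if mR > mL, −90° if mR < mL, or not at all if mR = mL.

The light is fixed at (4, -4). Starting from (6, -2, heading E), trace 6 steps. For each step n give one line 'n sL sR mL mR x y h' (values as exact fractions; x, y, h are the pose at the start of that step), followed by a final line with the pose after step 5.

0 24/5 120/17 708/85 -108/85 6 -2 E
1 15/2 30 45/2 15/2 7 -2 S
2 120 24 132 -108 7 -3 W
3 12 20/3 46/3 -26/3 6 -3 N
4 24/5 120/17 708/85 -108/85 6 -2 E
5 15/2 30 45/2 15/2 7 -2 S
final 7 -3 W

n=0: pose=(6,-2,E); sL=24/5, sR=120/17; mL=708/85, mR=-108/85; mL+mR=120/17 → advance +1; mR−mL=-48/5 → turn -1·90°
n=1: pose=(7,-2,S); sL=15/2, sR=30; mL=45/2, mR=15/2; mL+mR=30 → advance +1; mR−mL=-15 → turn -1·90°
n=2: pose=(7,-3,W); sL=120, sR=24; mL=132, mR=-108; mL+mR=24 → advance +1; mR−mL=-240 → turn -1·90°
n=3: pose=(6,-3,N); sL=12, sR=20/3; mL=46/3, mR=-26/3; mL+mR=20/3 → advance +1; mR−mL=-24 → turn -1·90°
n=4: pose=(6,-2,E); sL=24/5, sR=120/17; mL=708/85, mR=-108/85; mL+mR=120/17 → advance +1; mR−mL=-48/5 → turn -1·90°
n=5: pose=(7,-2,S); sL=15/2, sR=30; mL=45/2, mR=15/2; mL+mR=30 → advance +1; mR−mL=-15 → turn -1·90°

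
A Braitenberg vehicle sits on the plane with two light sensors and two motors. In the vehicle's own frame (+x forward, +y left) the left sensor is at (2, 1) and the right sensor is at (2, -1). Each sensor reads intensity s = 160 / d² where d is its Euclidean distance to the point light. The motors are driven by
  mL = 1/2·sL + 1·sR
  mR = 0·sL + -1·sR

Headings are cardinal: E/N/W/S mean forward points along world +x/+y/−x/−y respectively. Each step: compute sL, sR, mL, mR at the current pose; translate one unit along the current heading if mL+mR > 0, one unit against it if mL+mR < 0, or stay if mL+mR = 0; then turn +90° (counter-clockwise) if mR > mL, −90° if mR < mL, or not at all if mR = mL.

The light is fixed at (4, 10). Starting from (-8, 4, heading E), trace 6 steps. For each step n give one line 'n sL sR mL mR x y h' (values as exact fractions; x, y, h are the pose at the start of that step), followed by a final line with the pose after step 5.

n=0: pose=(-8,4,E); sL=32/25, sR=160/149; mL=6384/3725, mR=-160/149; mL+mR=16/25 → advance +1; mR−mL=-10384/3725 → turn -1·90°
n=1: pose=(-7,4,S); sL=40/41, sR=10/13; mL=670/533, mR=-10/13; mL+mR=20/41 → advance +1; mR−mL=-1080/533 → turn -1·90°
n=2: pose=(-7,3,W); sL=160/233, sR=32/41; mL=10736/9553, mR=-32/41; mL+mR=80/233 → advance +1; mR−mL=-18192/9553 → turn -1·90°
n=3: pose=(-8,3,N); sL=80/97, sR=80/73; mL=10680/7081, mR=-80/73; mL+mR=40/97 → advance +1; mR−mL=-18440/7081 → turn -1·90°
n=4: pose=(-8,4,E); sL=32/25, sR=160/149; mL=6384/3725, mR=-160/149; mL+mR=16/25 → advance +1; mR−mL=-10384/3725 → turn -1·90°
n=5: pose=(-7,4,S); sL=40/41, sR=10/13; mL=670/533, mR=-10/13; mL+mR=20/41 → advance +1; mR−mL=-1080/533 → turn -1·90°

0 32/25 160/149 6384/3725 -160/149 -8 4 E
1 40/41 10/13 670/533 -10/13 -7 4 S
2 160/233 32/41 10736/9553 -32/41 -7 3 W
3 80/97 80/73 10680/7081 -80/73 -8 3 N
4 32/25 160/149 6384/3725 -160/149 -8 4 E
5 40/41 10/13 670/533 -10/13 -7 4 S
final -7 3 W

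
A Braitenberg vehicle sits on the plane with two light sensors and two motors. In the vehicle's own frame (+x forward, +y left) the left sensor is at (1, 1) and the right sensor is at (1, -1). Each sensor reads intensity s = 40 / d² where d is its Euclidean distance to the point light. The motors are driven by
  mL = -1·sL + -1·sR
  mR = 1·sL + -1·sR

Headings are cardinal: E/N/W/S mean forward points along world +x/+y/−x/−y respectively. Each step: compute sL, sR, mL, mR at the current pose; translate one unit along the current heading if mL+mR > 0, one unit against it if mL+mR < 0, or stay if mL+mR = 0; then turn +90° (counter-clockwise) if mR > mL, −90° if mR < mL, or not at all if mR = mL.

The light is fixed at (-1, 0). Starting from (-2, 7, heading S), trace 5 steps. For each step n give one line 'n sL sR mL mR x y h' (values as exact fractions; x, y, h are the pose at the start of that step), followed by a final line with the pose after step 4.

n=0: pose=(-2,7,S); sL=10/9, sR=1; mL=-19/9, mR=1/9; mL+mR=-2 → advance -1; mR−mL=20/9 → turn +1·90°
n=1: pose=(-2,8,E); sL=40/81, sR=40/49; mL=-5200/3969, mR=-1280/3969; mL+mR=-80/49 → advance -1; mR−mL=80/81 → turn +1·90°
n=2: pose=(-3,8,N); sL=4/9, sR=20/41; mL=-344/369, mR=-16/369; mL+mR=-40/41 → advance -1; mR−mL=8/9 → turn +1·90°
n=3: pose=(-3,7,W); sL=8/9, sR=40/73; mL=-944/657, mR=224/657; mL+mR=-80/73 → advance -1; mR−mL=16/9 → turn +1·90°
n=4: pose=(-2,7,S); sL=10/9, sR=1; mL=-19/9, mR=1/9; mL+mR=-2 → advance -1; mR−mL=20/9 → turn +1·90°

0 10/9 1 -19/9 1/9 -2 7 S
1 40/81 40/49 -5200/3969 -1280/3969 -2 8 E
2 4/9 20/41 -344/369 -16/369 -3 8 N
3 8/9 40/73 -944/657 224/657 -3 7 W
4 10/9 1 -19/9 1/9 -2 7 S
final -2 8 E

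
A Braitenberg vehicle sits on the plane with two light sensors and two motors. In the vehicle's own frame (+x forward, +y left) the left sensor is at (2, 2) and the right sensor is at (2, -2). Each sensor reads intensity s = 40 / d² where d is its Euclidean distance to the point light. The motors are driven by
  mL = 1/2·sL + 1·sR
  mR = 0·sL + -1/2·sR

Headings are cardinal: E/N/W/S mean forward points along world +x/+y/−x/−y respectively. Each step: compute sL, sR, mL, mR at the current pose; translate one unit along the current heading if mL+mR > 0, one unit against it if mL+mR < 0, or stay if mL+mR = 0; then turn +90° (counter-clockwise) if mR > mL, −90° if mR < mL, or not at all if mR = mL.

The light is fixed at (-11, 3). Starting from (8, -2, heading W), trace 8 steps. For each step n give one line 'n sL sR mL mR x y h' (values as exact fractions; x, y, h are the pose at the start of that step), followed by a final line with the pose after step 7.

0 20/169 20/149 4870/25181 -10/149 8 -2 W
1 8/53 40/409 3756/21677 -20/409 7 -2 N
2 10/101 10/109 1555/11009 -5/109 7 -1 E
3 40/477 8/65 5116/31005 -4/65 8 -1 S
4 20/169 20/149 4870/25181 -10/149 8 -2 W
5 8/53 40/409 3756/21677 -20/409 7 -2 N
6 10/101 10/109 1555/11009 -5/109 7 -1 E
7 40/477 8/65 5116/31005 -4/65 8 -1 S
final 8 -2 W

n=0: pose=(8,-2,W); sL=20/169, sR=20/149; mL=4870/25181, mR=-10/149; mL+mR=3180/25181 → advance +1; mR−mL=-6560/25181 → turn -1·90°
n=1: pose=(7,-2,N); sL=8/53, sR=40/409; mL=3756/21677, mR=-20/409; mL+mR=2696/21677 → advance +1; mR−mL=-4816/21677 → turn -1·90°
n=2: pose=(7,-1,E); sL=10/101, sR=10/109; mL=1555/11009, mR=-5/109; mL+mR=1050/11009 → advance +1; mR−mL=-2060/11009 → turn -1·90°
n=3: pose=(8,-1,S); sL=40/477, sR=8/65; mL=5116/31005, mR=-4/65; mL+mR=3208/31005 → advance +1; mR−mL=-7024/31005 → turn -1·90°
n=4: pose=(8,-2,W); sL=20/169, sR=20/149; mL=4870/25181, mR=-10/149; mL+mR=3180/25181 → advance +1; mR−mL=-6560/25181 → turn -1·90°
n=5: pose=(7,-2,N); sL=8/53, sR=40/409; mL=3756/21677, mR=-20/409; mL+mR=2696/21677 → advance +1; mR−mL=-4816/21677 → turn -1·90°
n=6: pose=(7,-1,E); sL=10/101, sR=10/109; mL=1555/11009, mR=-5/109; mL+mR=1050/11009 → advance +1; mR−mL=-2060/11009 → turn -1·90°
n=7: pose=(8,-1,S); sL=40/477, sR=8/65; mL=5116/31005, mR=-4/65; mL+mR=3208/31005 → advance +1; mR−mL=-7024/31005 → turn -1·90°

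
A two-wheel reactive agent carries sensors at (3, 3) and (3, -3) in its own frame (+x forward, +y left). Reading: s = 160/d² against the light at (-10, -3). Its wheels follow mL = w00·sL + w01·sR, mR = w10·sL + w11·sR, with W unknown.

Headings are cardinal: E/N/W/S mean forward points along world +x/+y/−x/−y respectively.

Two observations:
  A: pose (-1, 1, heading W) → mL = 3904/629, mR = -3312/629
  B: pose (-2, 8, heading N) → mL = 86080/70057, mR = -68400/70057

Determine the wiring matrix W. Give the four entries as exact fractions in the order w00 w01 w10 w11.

1 1 -1 -1/2

obs A: pose=(-1,1,W) → sL=160/37, sR=32/17, mL=3904/629, mR=-3312/629
obs B: pose=(-2,8,N) → sL=160/221, sR=160/317, mL=86080/70057, mR=-68400/70057
sensor matrix S = [[160/37, 32/17], [160/221, 160/317]]; det S = 36126720/44065853
solve [mL_A; mL_B] = S·[w00; w01] and [mR_A; mR_B] = S·[w10; w11]:
  w00 = 1, w01 = 1, w10 = -1, w11 = -1/2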